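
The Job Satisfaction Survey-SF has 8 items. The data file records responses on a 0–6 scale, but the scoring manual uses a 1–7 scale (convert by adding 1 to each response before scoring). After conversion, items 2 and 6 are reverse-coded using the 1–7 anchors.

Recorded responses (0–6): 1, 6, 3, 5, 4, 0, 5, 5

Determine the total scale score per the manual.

37

Convert to 1–7: 2, 7, 4, 6, 5, 1, 6, 6
Reverse-coded (reverse-coded value = 8 − response):
  item 2: 8 − 7 = 1
  item 6: 8 − 1 = 7
Scored: 2, 1, 4, 6, 5, 7, 6, 6
Total = 37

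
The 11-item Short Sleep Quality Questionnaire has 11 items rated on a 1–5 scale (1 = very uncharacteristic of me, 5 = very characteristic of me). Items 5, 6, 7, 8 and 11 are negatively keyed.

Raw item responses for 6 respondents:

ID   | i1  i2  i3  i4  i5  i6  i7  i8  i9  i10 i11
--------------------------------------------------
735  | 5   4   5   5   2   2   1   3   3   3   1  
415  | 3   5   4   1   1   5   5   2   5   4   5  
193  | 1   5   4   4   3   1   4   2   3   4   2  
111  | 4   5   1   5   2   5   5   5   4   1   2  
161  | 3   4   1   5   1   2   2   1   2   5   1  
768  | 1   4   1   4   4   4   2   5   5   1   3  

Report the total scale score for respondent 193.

39

Respondent 193 raw: 1, 5, 4, 4, 3, 1, 4, 2, 3, 4, 2.
Reverse-coded (reversed = (1+5) − raw = 6 − raw):
  item 1: 1
  item 2: 5
  item 3: 4
  item 4: 4
  item 5: 6 − 3 = 3
  item 6: 6 − 1 = 5
  item 7: 6 − 4 = 2
  item 8: 6 − 2 = 4
  item 9: 3
  item 10: 4
  item 11: 6 − 2 = 4
Sum = 1 + 5 + 4 + 4 + 3 + 5 + 2 + 4 + 3 + 4 + 4 = 39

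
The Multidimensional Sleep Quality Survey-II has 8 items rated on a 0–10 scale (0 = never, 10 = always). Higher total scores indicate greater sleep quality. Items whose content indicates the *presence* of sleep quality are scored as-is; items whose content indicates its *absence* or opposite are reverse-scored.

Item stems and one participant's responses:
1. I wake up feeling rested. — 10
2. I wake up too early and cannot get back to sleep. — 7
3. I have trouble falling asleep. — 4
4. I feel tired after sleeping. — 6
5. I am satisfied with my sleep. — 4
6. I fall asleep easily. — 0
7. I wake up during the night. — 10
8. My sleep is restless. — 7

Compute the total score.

30

Items 2, 3, 4, 7, 8 describe the absence/opposite of sleep quality → reverse-score.
on a 0–10 scale, reversed = 10 − raw.
  item 1: 10
  item 2: 10 − 7 = 3
  item 3: 10 − 4 = 6
  item 4: 10 − 6 = 4
  item 5: 4
  item 6: 0
  item 7: 10 − 10 = 0
  item 8: 10 − 7 = 3
Total = 10 + 3 + 6 + 4 + 4 + 0 + 0 + 3 = 30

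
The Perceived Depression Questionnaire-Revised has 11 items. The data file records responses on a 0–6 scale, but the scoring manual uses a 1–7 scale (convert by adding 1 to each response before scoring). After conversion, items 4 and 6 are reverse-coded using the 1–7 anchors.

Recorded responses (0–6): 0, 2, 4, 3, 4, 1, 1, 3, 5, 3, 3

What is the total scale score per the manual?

Convert to 1–7: 1, 3, 5, 4, 5, 2, 2, 4, 6, 4, 4
Reverse-coded (reversed = (1+7) − raw = 8 − raw):
  item 4: 8 − 4 = 4
  item 6: 8 − 2 = 6
Scored: 1, 3, 5, 4, 5, 6, 2, 4, 6, 4, 4
Total = 44

44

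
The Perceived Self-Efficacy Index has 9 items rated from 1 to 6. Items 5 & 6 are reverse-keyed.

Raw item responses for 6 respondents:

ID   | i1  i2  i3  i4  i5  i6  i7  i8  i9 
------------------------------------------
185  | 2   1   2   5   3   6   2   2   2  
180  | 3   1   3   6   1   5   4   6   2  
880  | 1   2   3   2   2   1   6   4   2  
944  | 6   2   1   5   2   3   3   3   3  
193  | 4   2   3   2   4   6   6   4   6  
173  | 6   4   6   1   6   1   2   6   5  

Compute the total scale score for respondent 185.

Respondent 185 raw: 2, 1, 2, 5, 3, 6, 2, 2, 2.
Reverse-coded (reversed = (1+6) − raw = 7 − raw):
  item 1: 2
  item 2: 1
  item 3: 2
  item 4: 5
  item 5: 7 − 3 = 4
  item 6: 7 − 6 = 1
  item 7: 2
  item 8: 2
  item 9: 2
Sum = 2 + 1 + 2 + 5 + 4 + 1 + 2 + 2 + 2 = 21

21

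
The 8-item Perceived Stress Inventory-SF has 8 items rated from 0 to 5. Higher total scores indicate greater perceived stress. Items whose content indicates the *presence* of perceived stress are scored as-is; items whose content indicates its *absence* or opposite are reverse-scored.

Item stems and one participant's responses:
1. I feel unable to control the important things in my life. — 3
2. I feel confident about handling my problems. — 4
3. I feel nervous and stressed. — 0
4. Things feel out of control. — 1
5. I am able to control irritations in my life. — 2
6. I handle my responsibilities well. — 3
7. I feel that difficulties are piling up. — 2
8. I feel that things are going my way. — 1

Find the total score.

16

Items 2, 5, 6, 8 describe the absence/opposite of perceived stress → reverse-score.
reversed = (0+5) − raw = 5 − raw.
  item 1: 3
  item 2: 5 − 4 = 1
  item 3: 0
  item 4: 1
  item 5: 5 − 2 = 3
  item 6: 5 − 3 = 2
  item 7: 2
  item 8: 5 − 1 = 4
Total = 3 + 1 + 0 + 1 + 3 + 2 + 2 + 4 = 16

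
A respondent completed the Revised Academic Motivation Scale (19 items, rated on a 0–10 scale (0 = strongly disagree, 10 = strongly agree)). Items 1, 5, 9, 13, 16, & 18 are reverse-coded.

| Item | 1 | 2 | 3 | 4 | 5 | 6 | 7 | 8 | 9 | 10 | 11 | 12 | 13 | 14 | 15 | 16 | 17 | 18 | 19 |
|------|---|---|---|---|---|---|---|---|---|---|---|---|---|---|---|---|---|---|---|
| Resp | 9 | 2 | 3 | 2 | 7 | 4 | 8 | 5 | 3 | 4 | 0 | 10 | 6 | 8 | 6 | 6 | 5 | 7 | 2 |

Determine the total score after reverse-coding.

81

Reverse-coded items (reverse-coded value = 10 − response):
  item 1: 10 − 9 = 1
  item 5: 10 − 7 = 3
  item 9: 10 − 3 = 7
  item 13: 10 − 6 = 4
  item 16: 10 − 6 = 4
  item 18: 10 − 7 = 3
Scored items: 1, 2, 3, 2, 3, 4, 8, 5, 7, 4, 0, 10, 4, 8, 6, 4, 5, 3, 2
Total = 1 + 2 + 3 + 2 + 3 + 4 + 8 + 5 + 7 + 4 + 0 + 10 + 4 + 8 + 6 + 4 + 5 + 3 + 2 = 81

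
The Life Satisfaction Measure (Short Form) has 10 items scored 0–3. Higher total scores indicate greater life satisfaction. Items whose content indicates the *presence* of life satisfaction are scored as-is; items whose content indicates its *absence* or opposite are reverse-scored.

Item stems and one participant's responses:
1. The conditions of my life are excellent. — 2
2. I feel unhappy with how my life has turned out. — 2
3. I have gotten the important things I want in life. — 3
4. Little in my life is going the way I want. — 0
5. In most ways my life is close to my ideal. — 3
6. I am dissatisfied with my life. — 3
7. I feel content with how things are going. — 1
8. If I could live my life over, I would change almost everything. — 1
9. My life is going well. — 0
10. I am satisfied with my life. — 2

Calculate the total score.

17

Items 2, 4, 6, 8 describe the absence/opposite of life satisfaction → reverse-score.
on a 0–3 scale, reversed = 3 − raw.
  item 1: 2
  item 2: 3 − 2 = 1
  item 3: 3
  item 4: 3 − 0 = 3
  item 5: 3
  item 6: 3 − 3 = 0
  item 7: 1
  item 8: 3 − 1 = 2
  item 9: 0
  item 10: 2
Total = 2 + 1 + 3 + 3 + 3 + 0 + 1 + 2 + 0 + 2 = 17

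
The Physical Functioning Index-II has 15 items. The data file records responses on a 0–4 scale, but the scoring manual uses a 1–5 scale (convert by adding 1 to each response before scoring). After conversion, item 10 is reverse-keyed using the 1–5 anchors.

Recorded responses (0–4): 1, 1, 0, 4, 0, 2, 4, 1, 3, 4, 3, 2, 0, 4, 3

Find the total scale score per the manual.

43

Convert to 1–5: 2, 2, 1, 5, 1, 3, 5, 2, 4, 5, 4, 3, 1, 5, 4
Reverse-coded (reverse-coded value = 6 − response):
  item 10: 6 − 5 = 1
Scored: 2, 2, 1, 5, 1, 3, 5, 2, 4, 1, 4, 3, 1, 5, 4
Total = 43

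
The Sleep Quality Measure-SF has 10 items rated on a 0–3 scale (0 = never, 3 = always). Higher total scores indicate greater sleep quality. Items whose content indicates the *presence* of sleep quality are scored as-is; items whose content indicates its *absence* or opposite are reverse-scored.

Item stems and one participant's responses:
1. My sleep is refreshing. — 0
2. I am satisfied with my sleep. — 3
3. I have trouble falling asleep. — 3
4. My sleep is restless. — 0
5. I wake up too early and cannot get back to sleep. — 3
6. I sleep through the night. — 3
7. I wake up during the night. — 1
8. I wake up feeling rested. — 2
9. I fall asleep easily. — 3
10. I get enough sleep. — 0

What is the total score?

16

Items 3, 4, 5, 7 describe the absence/opposite of sleep quality → reverse-score.
reverse-coded value = 3 − response.
  item 1: 0
  item 2: 3
  item 3: 3 − 3 = 0
  item 4: 3 − 0 = 3
  item 5: 3 − 3 = 0
  item 6: 3
  item 7: 3 − 1 = 2
  item 8: 2
  item 9: 3
  item 10: 0
Total = 0 + 3 + 0 + 3 + 0 + 3 + 2 + 2 + 3 + 0 = 16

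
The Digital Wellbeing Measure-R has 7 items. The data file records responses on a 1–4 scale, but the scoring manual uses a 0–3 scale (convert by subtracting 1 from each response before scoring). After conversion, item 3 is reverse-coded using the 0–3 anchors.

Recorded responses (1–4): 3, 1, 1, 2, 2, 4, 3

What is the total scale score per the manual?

Convert to 0–3: 2, 0, 0, 1, 1, 3, 2
Reverse-coded (reverse-coded value = 3 − response):
  item 3: 3 − 0 = 3
Scored: 2, 0, 3, 1, 1, 3, 2
Total = 12

12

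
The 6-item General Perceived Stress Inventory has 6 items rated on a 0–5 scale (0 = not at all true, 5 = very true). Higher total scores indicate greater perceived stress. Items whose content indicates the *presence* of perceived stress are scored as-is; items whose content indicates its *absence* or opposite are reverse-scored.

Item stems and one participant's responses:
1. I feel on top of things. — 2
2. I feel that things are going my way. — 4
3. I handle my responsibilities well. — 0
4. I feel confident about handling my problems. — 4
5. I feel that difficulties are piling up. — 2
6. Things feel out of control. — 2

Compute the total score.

Items 1, 2, 3, 4 describe the absence/opposite of perceived stress → reverse-score.
reverse-coded value = 5 − response.
  item 1: 5 − 2 = 3
  item 2: 5 − 4 = 1
  item 3: 5 − 0 = 5
  item 4: 5 − 4 = 1
  item 5: 2
  item 6: 2
Total = 3 + 1 + 5 + 1 + 2 + 2 = 14

14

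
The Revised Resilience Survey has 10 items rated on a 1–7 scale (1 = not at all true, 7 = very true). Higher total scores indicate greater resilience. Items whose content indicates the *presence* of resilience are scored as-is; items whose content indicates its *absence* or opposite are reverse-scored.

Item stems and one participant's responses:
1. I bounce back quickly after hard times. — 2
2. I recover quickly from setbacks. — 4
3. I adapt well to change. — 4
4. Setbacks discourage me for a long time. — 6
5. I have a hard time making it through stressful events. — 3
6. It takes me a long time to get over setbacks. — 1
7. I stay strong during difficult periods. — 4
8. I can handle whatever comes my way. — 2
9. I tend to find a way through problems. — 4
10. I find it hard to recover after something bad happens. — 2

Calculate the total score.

Items 4, 5, 6, 10 describe the absence/opposite of resilience → reverse-score.
reverse-coded value = 8 − response.
  item 1: 2
  item 2: 4
  item 3: 4
  item 4: 8 − 6 = 2
  item 5: 8 − 3 = 5
  item 6: 8 − 1 = 7
  item 7: 4
  item 8: 2
  item 9: 4
  item 10: 8 − 2 = 6
Total = 2 + 4 + 4 + 2 + 5 + 7 + 4 + 2 + 4 + 6 = 40

40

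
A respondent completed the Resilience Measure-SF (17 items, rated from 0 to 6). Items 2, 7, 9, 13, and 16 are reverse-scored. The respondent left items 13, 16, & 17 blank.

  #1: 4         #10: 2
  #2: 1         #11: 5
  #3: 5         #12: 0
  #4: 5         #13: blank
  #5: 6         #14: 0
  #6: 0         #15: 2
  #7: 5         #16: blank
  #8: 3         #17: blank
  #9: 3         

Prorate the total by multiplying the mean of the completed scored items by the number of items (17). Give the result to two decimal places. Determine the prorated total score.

49.79

Reverse-coded (reverse-coded value = 6 − response):
  item 2: 6 − 1 = 5
  item 7: 6 − 5 = 1
  item 9: 6 − 3 = 3
Completed scored items (14 of 17): 4, 5, 5, 5, 6, 0, 1, 3, 3, 2, 5, 0, 0, 2; sum = 41.
Person mean = 41 / 14 ≈ 2.9286
Prorated total = (41 / 14) × 17 = 49.79 (to 2 dp)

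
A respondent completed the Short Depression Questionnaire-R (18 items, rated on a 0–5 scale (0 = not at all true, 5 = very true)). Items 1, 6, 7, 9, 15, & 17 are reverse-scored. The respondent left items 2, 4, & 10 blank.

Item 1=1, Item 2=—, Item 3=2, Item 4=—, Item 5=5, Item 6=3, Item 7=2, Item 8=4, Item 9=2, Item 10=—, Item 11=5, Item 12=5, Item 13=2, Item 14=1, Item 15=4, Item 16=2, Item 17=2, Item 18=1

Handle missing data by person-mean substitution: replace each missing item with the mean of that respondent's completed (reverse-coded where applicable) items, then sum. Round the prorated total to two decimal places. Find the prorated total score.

51.60

Reverse-coded (reversed = (0+5) − raw = 5 − raw):
  item 1: 5 − 1 = 4
  item 6: 5 − 3 = 2
  item 7: 5 − 2 = 3
  item 9: 5 − 2 = 3
  item 15: 5 − 4 = 1
  item 17: 5 − 2 = 3
Completed scored items (15 of 18): 4, 2, 5, 2, 3, 4, 3, 5, 5, 2, 1, 1, 2, 3, 1; sum = 43.
Person mean = 43 / 15 ≈ 2.8667
Prorated total = (43 / 15) × 18 = 51.60 (to 2 dp)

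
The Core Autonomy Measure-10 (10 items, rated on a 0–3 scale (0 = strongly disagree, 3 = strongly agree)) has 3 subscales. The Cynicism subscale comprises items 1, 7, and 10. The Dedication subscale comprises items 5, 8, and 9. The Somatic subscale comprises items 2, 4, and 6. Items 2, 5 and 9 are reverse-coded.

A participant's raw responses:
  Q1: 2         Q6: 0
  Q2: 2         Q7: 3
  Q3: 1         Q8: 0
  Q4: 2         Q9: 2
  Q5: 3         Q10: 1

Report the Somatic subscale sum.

Somatic items: 2, 4, 6.
Of these, item 2 is reverse-coded; reverse-coded value = 3 − response.
  item 2: 3 − 2 = 1
  item 4: 2
  item 6: 0
Sum = 1 + 2 + 0 = 3

3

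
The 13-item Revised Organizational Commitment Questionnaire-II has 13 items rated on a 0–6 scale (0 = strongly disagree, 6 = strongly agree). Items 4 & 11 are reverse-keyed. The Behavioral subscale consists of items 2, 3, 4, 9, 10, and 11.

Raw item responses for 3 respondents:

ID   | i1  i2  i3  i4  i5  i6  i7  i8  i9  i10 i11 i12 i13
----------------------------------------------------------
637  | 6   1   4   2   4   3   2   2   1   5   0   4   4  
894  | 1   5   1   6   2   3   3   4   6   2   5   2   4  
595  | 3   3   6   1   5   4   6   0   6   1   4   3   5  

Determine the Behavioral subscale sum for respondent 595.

23

Respondent 595 raw: 3, 3, 6, 1, 5, 4, 6, 0, 6, 1, 4, 3, 5.
Behavioral items: 2, 3, 4, 9, 10, 11.
Reverse-coded (reverse-coded value = 6 − response):
  item 2: 3
  item 3: 6
  item 4: 6 − 1 = 5
  item 9: 6
  item 10: 1
  item 11: 6 − 4 = 2
Sum = 3 + 6 + 5 + 6 + 1 + 2 = 23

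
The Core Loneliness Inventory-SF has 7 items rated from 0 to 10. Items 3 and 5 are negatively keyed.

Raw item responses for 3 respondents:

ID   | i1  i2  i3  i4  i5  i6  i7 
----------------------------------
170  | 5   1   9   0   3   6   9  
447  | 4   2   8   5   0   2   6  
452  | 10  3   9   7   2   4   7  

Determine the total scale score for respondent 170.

Respondent 170 raw: 5, 1, 9, 0, 3, 6, 9.
Reverse-coded (reversed = (0+10) − raw = 10 − raw):
  item 1: 5
  item 2: 1
  item 3: 10 − 9 = 1
  item 4: 0
  item 5: 10 − 3 = 7
  item 6: 6
  item 7: 9
Sum = 5 + 1 + 1 + 0 + 7 + 6 + 9 = 29

29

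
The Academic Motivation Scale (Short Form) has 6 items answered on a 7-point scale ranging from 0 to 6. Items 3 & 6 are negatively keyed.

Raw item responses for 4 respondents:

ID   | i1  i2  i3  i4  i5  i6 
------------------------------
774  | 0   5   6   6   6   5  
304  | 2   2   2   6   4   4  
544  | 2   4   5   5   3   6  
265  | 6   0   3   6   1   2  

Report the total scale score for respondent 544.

15

Respondent 544 raw: 2, 4, 5, 5, 3, 6.
Reverse-coded (reverse-coded value = 6 − response):
  item 1: 2
  item 2: 4
  item 3: 6 − 5 = 1
  item 4: 5
  item 5: 3
  item 6: 6 − 6 = 0
Sum = 2 + 4 + 1 + 5 + 3 + 0 = 15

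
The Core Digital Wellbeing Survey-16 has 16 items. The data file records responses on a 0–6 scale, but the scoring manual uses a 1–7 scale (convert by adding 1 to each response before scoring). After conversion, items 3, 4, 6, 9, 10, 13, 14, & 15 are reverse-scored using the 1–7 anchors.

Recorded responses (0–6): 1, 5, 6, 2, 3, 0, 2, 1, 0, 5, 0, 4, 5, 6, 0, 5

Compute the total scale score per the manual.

Convert to 1–7: 2, 6, 7, 3, 4, 1, 3, 2, 1, 6, 1, 5, 6, 7, 1, 6
Reverse-coded (reverse-coded value = 8 − response):
  item 3: 8 − 7 = 1
  item 4: 8 − 3 = 5
  item 6: 8 − 1 = 7
  item 9: 8 − 1 = 7
  item 10: 8 − 6 = 2
  item 13: 8 − 6 = 2
  item 14: 8 − 7 = 1
  item 15: 8 − 1 = 7
Scored: 2, 6, 1, 5, 4, 7, 3, 2, 7, 2, 1, 5, 2, 1, 7, 6
Total = 61

61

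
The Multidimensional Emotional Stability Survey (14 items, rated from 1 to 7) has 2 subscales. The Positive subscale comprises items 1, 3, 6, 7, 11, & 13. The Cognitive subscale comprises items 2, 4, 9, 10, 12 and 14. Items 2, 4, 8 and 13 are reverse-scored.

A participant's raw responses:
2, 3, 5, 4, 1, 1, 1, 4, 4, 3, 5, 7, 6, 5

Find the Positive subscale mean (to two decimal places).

2.67

Positive items: 1, 3, 6, 7, 11, 13.
Of these, item 13 is reverse-scored; reversed = (1+7) − raw = 8 − raw.
  item 1: 2
  item 3: 5
  item 6: 1
  item 7: 1
  item 11: 5
  item 13: 8 − 6 = 2
Sum = 2 + 5 + 1 + 1 + 5 + 2 = 16
Mean = 16 / 6 = 2.67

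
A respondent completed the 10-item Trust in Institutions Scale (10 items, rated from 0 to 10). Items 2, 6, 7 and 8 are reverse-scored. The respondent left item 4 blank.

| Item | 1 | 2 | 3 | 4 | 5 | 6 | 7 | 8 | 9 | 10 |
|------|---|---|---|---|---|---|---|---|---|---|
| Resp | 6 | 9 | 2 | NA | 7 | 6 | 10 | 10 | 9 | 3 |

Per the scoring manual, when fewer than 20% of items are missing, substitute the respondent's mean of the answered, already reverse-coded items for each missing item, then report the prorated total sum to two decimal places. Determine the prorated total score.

35.56

Reverse-coded (reversed = (0+10) − raw = 10 − raw):
  item 2: 10 − 9 = 1
  item 6: 10 − 6 = 4
  item 7: 10 − 10 = 0
  item 8: 10 − 10 = 0
Completed scored items (9 of 10): 6, 1, 2, 7, 4, 0, 0, 9, 3; sum = 32.
Person mean = 32 / 9 ≈ 3.5556
Prorated total = (32 / 9) × 10 = 35.56 (to 2 dp)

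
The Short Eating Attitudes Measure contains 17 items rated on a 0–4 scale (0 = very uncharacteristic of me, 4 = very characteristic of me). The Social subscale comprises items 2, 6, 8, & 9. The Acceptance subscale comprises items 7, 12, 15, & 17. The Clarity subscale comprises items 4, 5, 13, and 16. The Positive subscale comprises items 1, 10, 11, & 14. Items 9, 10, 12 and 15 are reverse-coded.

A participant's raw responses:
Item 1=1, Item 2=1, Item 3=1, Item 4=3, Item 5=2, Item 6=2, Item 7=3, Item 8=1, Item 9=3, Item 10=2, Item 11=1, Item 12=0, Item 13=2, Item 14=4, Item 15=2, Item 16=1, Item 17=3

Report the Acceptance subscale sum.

12

Acceptance items: 7, 12, 15, 17.
Of these, items 12 & 15 are reverse-coded; reverse-coded value = 4 − response.
  item 7: 3
  item 12: 4 − 0 = 4
  item 15: 4 − 2 = 2
  item 17: 3
Sum = 3 + 4 + 2 + 3 = 12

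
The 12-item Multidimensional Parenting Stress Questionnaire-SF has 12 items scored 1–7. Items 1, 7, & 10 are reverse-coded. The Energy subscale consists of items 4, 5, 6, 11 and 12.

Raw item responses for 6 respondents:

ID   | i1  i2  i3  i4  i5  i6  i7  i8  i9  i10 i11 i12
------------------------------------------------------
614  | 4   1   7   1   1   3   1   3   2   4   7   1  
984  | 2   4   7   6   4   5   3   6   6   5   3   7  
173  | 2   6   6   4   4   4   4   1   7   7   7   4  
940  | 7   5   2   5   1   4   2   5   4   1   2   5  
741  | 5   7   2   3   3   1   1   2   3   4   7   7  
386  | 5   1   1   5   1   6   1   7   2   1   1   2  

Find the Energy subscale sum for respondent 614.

13

Respondent 614 raw: 4, 1, 7, 1, 1, 3, 1, 3, 2, 4, 7, 1.
Energy items: 4, 5, 6, 11, 12.
Reverse-coded (reversed = (1+7) − raw = 8 − raw):
  item 4: 1
  item 5: 1
  item 6: 3
  item 11: 7
  item 12: 1
Sum = 1 + 1 + 3 + 7 + 1 = 13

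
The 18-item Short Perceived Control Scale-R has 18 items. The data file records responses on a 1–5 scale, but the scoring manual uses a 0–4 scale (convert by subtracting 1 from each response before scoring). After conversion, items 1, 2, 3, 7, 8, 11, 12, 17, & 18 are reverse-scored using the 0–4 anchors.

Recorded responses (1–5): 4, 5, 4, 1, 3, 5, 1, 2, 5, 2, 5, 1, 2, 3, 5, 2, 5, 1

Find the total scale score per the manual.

Convert to 0–4: 3, 4, 3, 0, 2, 4, 0, 1, 4, 1, 4, 0, 1, 2, 4, 1, 4, 0
Reverse-coded (reversed = (0+4) − raw = 4 − raw):
  item 1: 4 − 3 = 1
  item 2: 4 − 4 = 0
  item 3: 4 − 3 = 1
  item 7: 4 − 0 = 4
  item 8: 4 − 1 = 3
  item 11: 4 − 4 = 0
  item 12: 4 − 0 = 4
  item 17: 4 − 4 = 0
  item 18: 4 − 0 = 4
Scored: 1, 0, 1, 0, 2, 4, 4, 3, 4, 1, 0, 4, 1, 2, 4, 1, 0, 4
Total = 36

36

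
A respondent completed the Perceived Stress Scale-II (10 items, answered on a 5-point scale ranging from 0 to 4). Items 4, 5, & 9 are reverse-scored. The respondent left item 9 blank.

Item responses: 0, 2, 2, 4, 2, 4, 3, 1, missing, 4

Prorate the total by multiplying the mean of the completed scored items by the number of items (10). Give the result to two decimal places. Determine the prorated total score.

20.00

Reverse-coded (reverse-coded value = 4 − response):
  item 4: 4 − 4 = 0
  item 5: 4 − 2 = 2
Completed scored items (9 of 10): 0, 2, 2, 0, 2, 4, 3, 1, 4; sum = 18.
Person mean = 18 / 9 ≈ 2.0000
Prorated total = (18 / 9) × 10 = 20.00 (to 2 dp)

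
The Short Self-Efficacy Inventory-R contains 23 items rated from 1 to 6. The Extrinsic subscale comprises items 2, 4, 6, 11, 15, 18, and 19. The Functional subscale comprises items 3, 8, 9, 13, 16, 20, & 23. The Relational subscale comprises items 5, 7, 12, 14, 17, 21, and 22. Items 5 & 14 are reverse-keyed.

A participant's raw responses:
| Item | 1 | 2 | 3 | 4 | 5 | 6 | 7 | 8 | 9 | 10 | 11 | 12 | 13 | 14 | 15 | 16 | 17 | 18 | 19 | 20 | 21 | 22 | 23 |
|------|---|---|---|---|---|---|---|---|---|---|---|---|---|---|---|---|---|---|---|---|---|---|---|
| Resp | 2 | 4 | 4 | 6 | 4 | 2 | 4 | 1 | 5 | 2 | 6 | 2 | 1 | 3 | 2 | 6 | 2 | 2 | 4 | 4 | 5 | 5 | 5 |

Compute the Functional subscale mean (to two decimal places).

Functional items: 3, 8, 9, 13, 16, 20, 23.
  item 3: 4
  item 8: 1
  item 9: 5
  item 13: 1
  item 16: 6
  item 20: 4
  item 23: 5
Sum = 4 + 1 + 5 + 1 + 6 + 4 + 5 = 26
Mean = 26 / 7 = 3.71

3.71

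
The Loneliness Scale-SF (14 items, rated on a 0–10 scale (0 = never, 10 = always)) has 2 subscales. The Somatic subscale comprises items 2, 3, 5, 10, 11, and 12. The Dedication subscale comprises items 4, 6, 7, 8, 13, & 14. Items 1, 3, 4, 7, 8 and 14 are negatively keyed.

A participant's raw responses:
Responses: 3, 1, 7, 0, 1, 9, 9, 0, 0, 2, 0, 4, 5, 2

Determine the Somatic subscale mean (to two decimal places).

1.83

Somatic items: 2, 3, 5, 10, 11, 12.
Of these, item 3 is negatively keyed; reverse-coded value = 10 − response.
  item 2: 1
  item 3: 10 − 7 = 3
  item 5: 1
  item 10: 2
  item 11: 0
  item 12: 4
Sum = 1 + 3 + 1 + 2 + 0 + 4 = 11
Mean = 11 / 6 = 1.83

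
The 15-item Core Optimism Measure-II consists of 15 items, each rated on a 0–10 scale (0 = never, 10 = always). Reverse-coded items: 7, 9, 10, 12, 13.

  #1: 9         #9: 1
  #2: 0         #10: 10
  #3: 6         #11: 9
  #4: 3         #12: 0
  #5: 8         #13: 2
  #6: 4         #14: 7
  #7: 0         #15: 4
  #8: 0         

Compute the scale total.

Reverse-coded items (on a 0–10 scale, reversed = 10 − raw):
  item 7: 10 − 0 = 10
  item 9: 10 − 1 = 9
  item 10: 10 − 10 = 0
  item 12: 10 − 0 = 10
  item 13: 10 − 2 = 8
After reverse-coding: 9, 0, 6, 3, 8, 4, 10, 0, 9, 0, 9, 10, 8, 7, 4
Total = 9 + 0 + 6 + 3 + 8 + 4 + 10 + 0 + 9 + 0 + 9 + 10 + 8 + 7 + 4 = 87

87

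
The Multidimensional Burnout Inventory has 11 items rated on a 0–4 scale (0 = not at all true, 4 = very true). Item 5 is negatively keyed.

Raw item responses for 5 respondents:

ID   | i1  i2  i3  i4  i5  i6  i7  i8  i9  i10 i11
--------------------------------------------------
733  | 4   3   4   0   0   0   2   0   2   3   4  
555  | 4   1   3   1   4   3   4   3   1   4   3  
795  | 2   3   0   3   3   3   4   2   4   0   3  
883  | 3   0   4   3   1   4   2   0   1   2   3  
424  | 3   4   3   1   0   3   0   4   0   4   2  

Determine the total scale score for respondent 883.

Respondent 883 raw: 3, 0, 4, 3, 1, 4, 2, 0, 1, 2, 3.
Reverse-coded (reversed = (0+4) − raw = 4 − raw):
  item 1: 3
  item 2: 0
  item 3: 4
  item 4: 3
  item 5: 4 − 1 = 3
  item 6: 4
  item 7: 2
  item 8: 0
  item 9: 1
  item 10: 2
  item 11: 3
Sum = 3 + 0 + 4 + 3 + 3 + 4 + 2 + 0 + 1 + 2 + 3 = 25

25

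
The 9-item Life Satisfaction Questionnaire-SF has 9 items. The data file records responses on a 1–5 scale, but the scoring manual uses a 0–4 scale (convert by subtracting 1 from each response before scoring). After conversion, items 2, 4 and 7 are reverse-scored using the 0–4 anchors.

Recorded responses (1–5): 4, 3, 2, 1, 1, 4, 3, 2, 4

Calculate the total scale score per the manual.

Convert to 0–4: 3, 2, 1, 0, 0, 3, 2, 1, 3
Reverse-coded (reversed = (0+4) − raw = 4 − raw):
  item 2: 4 − 2 = 2
  item 4: 4 − 0 = 4
  item 7: 4 − 2 = 2
Scored: 3, 2, 1, 4, 0, 3, 2, 1, 3
Total = 19

19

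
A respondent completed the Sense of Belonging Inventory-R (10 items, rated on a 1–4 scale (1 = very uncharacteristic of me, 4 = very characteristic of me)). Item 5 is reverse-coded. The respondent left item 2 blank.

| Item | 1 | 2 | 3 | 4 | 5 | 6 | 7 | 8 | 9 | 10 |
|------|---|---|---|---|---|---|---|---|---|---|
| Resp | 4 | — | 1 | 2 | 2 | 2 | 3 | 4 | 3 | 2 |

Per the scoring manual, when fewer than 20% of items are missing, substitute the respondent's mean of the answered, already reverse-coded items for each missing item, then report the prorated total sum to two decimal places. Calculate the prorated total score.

Reverse-coded (reversed = (1+4) − raw = 5 − raw):
  item 5: 5 − 2 = 3
Completed scored items (9 of 10): 4, 1, 2, 3, 2, 3, 4, 3, 2; sum = 24.
Person mean = 24 / 9 ≈ 2.6667
Prorated total = (24 / 9) × 10 = 26.67 (to 2 dp)

26.67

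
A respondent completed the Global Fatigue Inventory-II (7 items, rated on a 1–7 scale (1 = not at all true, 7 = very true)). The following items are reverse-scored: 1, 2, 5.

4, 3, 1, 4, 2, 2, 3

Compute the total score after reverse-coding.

25

Reverse-scored items use 8 − raw:
  item 1: 8 − 4 = 4
  item 2: 8 − 3 = 5
  item 5: 8 − 2 = 6
After reverse-coding: 4, 5, 1, 4, 6, 2, 3
Total = 4 + 5 + 1 + 4 + 6 + 2 + 3 = 25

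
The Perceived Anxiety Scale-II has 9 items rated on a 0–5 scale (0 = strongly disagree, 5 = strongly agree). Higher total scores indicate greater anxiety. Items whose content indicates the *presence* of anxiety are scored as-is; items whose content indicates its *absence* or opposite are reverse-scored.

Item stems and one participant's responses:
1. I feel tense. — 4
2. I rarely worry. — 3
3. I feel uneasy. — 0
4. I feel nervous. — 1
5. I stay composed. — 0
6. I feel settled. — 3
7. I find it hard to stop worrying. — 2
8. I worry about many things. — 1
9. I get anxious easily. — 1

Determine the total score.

Items 2, 5, 6 describe the absence/opposite of anxiety → reverse-score.
reversed = (0+5) − raw = 5 − raw.
  item 1: 4
  item 2: 5 − 3 = 2
  item 3: 0
  item 4: 1
  item 5: 5 − 0 = 5
  item 6: 5 − 3 = 2
  item 7: 2
  item 8: 1
  item 9: 1
Total = 4 + 2 + 0 + 1 + 5 + 2 + 2 + 1 + 1 = 18

18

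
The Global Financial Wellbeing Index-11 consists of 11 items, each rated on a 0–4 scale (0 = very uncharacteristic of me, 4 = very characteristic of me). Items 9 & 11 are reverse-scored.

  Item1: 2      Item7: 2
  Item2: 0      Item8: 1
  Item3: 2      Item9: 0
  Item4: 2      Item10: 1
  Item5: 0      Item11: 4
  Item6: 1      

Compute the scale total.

15

Raw sum = 15. Reverse-scored items: 9, 11; their raw sum = 4.
Each reversal replaces raw with 4 − raw, changing the total by 4 − 2·raw per item.
Total = 15 + 2·4 − 2·4 = 15 + 8 − 8 = 15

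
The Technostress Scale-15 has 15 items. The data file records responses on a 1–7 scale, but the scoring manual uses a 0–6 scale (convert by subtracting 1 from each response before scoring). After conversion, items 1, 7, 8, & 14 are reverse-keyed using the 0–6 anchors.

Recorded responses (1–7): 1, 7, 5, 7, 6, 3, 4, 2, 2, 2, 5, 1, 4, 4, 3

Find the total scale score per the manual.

Convert to 0–6: 0, 6, 4, 6, 5, 2, 3, 1, 1, 1, 4, 0, 3, 3, 2
Reverse-coded (reversed = (0+6) − raw = 6 − raw):
  item 1: 6 − 0 = 6
  item 7: 6 − 3 = 3
  item 8: 6 − 1 = 5
  item 14: 6 − 3 = 3
Scored: 6, 6, 4, 6, 5, 2, 3, 5, 1, 1, 4, 0, 3, 3, 2
Total = 51

51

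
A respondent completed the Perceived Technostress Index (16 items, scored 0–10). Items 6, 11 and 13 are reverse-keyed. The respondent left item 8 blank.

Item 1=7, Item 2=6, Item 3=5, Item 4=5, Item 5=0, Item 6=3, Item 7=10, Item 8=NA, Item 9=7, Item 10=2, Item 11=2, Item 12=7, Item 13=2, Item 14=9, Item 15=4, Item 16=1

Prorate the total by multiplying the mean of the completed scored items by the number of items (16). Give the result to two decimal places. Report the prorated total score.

Reverse-coded (on a 0–10 scale, reversed = 10 − raw):
  item 6: 10 − 3 = 7
  item 11: 10 − 2 = 8
  item 13: 10 − 2 = 8
Completed scored items (15 of 16): 7, 6, 5, 5, 0, 7, 10, 7, 2, 8, 7, 8, 9, 4, 1; sum = 86.
Person mean = 86 / 15 ≈ 5.7333
Prorated total = (86 / 15) × 16 = 91.73 (to 2 dp)

91.73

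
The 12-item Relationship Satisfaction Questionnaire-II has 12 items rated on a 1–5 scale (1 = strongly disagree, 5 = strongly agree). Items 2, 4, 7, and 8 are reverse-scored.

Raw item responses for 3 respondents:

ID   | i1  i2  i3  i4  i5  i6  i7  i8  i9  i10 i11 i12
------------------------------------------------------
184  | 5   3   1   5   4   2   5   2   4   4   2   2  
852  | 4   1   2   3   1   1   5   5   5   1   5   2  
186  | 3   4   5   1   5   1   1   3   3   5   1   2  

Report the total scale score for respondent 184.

33

Respondent 184 raw: 5, 3, 1, 5, 4, 2, 5, 2, 4, 4, 2, 2.
Reverse-coded (on a 1–5 scale, reversed = 6 − raw):
  item 1: 5
  item 2: 6 − 3 = 3
  item 3: 1
  item 4: 6 − 5 = 1
  item 5: 4
  item 6: 2
  item 7: 6 − 5 = 1
  item 8: 6 − 2 = 4
  item 9: 4
  item 10: 4
  item 11: 2
  item 12: 2
Sum = 5 + 3 + 1 + 1 + 4 + 2 + 1 + 4 + 4 + 4 + 2 + 2 = 33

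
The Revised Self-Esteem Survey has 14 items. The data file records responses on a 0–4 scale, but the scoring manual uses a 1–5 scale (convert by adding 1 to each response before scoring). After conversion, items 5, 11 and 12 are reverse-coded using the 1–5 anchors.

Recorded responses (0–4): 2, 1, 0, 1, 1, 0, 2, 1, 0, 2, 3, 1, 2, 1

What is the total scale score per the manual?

33

Convert to 1–5: 3, 2, 1, 2, 2, 1, 3, 2, 1, 3, 4, 2, 3, 2
Reverse-coded (reverse-coded value = 6 − response):
  item 5: 6 − 2 = 4
  item 11: 6 − 4 = 2
  item 12: 6 − 2 = 4
Scored: 3, 2, 1, 2, 4, 1, 3, 2, 1, 3, 2, 4, 3, 2
Total = 33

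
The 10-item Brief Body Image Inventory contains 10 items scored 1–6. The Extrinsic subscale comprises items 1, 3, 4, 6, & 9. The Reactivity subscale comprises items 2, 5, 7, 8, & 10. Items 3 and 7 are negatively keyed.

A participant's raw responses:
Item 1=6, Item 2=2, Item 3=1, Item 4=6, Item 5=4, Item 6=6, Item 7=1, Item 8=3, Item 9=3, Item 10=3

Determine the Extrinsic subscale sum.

Extrinsic items: 1, 3, 4, 6, 9.
Of these, item 3 is negatively keyed; reverse-coded value = 7 − response.
  item 1: 6
  item 3: 7 − 1 = 6
  item 4: 6
  item 6: 6
  item 9: 3
Sum = 6 + 6 + 6 + 6 + 3 = 27

27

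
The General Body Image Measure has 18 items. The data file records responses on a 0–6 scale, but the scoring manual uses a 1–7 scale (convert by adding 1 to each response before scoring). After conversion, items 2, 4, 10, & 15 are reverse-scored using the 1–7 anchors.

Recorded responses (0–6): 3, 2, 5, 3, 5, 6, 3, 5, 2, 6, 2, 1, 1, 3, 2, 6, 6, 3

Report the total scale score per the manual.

Convert to 1–7: 4, 3, 6, 4, 6, 7, 4, 6, 3, 7, 3, 2, 2, 4, 3, 7, 7, 4
Reverse-coded (reverse-coded value = 8 − response):
  item 2: 8 − 3 = 5
  item 4: 8 − 4 = 4
  item 10: 8 − 7 = 1
  item 15: 8 − 3 = 5
Scored: 4, 5, 6, 4, 6, 7, 4, 6, 3, 1, 3, 2, 2, 4, 5, 7, 7, 4
Total = 80

80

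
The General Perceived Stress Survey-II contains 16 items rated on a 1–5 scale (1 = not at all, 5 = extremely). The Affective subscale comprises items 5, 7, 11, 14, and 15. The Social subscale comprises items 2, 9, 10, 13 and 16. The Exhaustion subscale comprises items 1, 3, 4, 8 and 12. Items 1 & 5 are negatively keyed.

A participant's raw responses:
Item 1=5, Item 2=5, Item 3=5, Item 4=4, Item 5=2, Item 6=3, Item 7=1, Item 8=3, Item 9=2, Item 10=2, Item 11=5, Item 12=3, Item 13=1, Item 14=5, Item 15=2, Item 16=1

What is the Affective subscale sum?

Affective items: 5, 7, 11, 14, 15.
Of these, item 5 is negatively keyed; reversed = (1+5) − raw = 6 − raw.
  item 5: 6 − 2 = 4
  item 7: 1
  item 11: 5
  item 14: 5
  item 15: 2
Sum = 4 + 1 + 5 + 5 + 2 = 17

17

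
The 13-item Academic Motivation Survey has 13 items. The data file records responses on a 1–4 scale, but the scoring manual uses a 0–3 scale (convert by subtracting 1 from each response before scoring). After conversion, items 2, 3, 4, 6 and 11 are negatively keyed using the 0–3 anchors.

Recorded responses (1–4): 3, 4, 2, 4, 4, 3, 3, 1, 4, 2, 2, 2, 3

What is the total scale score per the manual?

Convert to 0–3: 2, 3, 1, 3, 3, 2, 2, 0, 3, 1, 1, 1, 2
Reverse-coded (reverse-coded value = 3 − response):
  item 2: 3 − 3 = 0
  item 3: 3 − 1 = 2
  item 4: 3 − 3 = 0
  item 6: 3 − 2 = 1
  item 11: 3 − 1 = 2
Scored: 2, 0, 2, 0, 3, 1, 2, 0, 3, 1, 2, 1, 2
Total = 19

19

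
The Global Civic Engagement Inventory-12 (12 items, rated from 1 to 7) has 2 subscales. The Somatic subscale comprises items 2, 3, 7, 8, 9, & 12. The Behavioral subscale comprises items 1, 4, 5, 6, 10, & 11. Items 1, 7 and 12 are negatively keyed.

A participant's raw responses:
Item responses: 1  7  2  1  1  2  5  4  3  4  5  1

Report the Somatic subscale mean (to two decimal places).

Somatic items: 2, 3, 7, 8, 9, 12.
Of these, items 7 and 12 are negatively keyed; reversed = (1+7) − raw = 8 − raw.
  item 2: 7
  item 3: 2
  item 7: 8 − 5 = 3
  item 8: 4
  item 9: 3
  item 12: 8 − 1 = 7
Sum = 7 + 2 + 3 + 4 + 3 + 7 = 26
Mean = 26 / 6 = 4.33

4.33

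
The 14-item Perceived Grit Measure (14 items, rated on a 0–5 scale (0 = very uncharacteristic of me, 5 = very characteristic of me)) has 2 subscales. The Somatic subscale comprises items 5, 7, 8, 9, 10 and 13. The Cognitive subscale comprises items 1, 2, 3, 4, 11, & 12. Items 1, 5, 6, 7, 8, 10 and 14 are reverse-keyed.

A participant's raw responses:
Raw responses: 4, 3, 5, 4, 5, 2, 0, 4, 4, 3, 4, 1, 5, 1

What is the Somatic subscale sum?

Somatic items: 5, 7, 8, 9, 10, 13.
Of these, items 5, 7, 8, & 10 are reverse-keyed; reversed = (0+5) − raw = 5 − raw.
  item 5: 5 − 5 = 0
  item 7: 5 − 0 = 5
  item 8: 5 − 4 = 1
  item 9: 4
  item 10: 5 − 3 = 2
  item 13: 5
Sum = 0 + 5 + 1 + 4 + 2 + 5 = 17

17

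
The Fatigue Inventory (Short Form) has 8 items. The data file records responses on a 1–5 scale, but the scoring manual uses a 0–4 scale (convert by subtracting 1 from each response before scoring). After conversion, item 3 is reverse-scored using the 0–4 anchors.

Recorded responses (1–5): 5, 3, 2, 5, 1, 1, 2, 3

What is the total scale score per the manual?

16

Convert to 0–4: 4, 2, 1, 4, 0, 0, 1, 2
Reverse-coded (reversed = (0+4) − raw = 4 − raw):
  item 3: 4 − 1 = 3
Scored: 4, 2, 3, 4, 0, 0, 1, 2
Total = 16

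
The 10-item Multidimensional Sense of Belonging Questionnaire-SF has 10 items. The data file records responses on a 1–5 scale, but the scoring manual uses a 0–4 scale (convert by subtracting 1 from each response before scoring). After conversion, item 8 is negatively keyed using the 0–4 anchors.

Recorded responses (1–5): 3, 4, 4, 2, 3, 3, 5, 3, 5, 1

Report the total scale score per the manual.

23

Convert to 0–4: 2, 3, 3, 1, 2, 2, 4, 2, 4, 0
Reverse-coded (reverse-coded value = 4 − response):
  item 8: 4 − 2 = 2
Scored: 2, 3, 3, 1, 2, 2, 4, 2, 4, 0
Total = 23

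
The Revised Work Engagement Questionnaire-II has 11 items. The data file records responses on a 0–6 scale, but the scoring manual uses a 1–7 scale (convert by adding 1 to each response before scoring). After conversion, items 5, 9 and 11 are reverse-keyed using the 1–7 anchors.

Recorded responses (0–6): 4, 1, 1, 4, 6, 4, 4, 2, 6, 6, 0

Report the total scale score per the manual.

43

Convert to 1–7: 5, 2, 2, 5, 7, 5, 5, 3, 7, 7, 1
Reverse-coded (reversed = (1+7) − raw = 8 − raw):
  item 5: 8 − 7 = 1
  item 9: 8 − 7 = 1
  item 11: 8 − 1 = 7
Scored: 5, 2, 2, 5, 1, 5, 5, 3, 1, 7, 7
Total = 43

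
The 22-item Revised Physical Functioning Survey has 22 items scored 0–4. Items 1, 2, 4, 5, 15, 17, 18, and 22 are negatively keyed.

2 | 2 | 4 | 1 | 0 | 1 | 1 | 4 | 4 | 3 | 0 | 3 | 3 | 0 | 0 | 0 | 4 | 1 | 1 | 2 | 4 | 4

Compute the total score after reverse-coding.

Apply reverse scoring (reverse-coded value = 4 − response):
  item 1: 4 − 2 = 2
  item 2: 4 − 2 = 2
  item 4: 4 − 1 = 3
  item 5: 4 − 0 = 4
  item 15: 4 − 0 = 4
  item 17: 4 − 4 = 0
  item 18: 4 − 1 = 3
  item 22: 4 − 4 = 0
After reverse-coding: 2, 2, 4, 3, 4, 1, 1, 4, 4, 3, 0, 3, 3, 0, 4, 0, 0, 3, 1, 2, 4, 0
Total = 2 + 2 + 4 + 3 + 4 + 1 + 1 + 4 + 4 + 3 + 0 + 3 + 3 + 0 + 4 + 0 + 0 + 3 + 1 + 2 + 4 + 0 = 48

48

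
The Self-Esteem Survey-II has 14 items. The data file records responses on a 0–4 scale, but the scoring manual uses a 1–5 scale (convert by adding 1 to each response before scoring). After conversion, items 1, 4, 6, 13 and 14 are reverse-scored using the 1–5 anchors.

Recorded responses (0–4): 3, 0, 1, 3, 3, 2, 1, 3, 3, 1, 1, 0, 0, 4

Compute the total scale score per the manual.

35

Convert to 1–5: 4, 1, 2, 4, 4, 3, 2, 4, 4, 2, 2, 1, 1, 5
Reverse-coded (reverse-coded value = 6 − response):
  item 1: 6 − 4 = 2
  item 4: 6 − 4 = 2
  item 6: 6 − 3 = 3
  item 13: 6 − 1 = 5
  item 14: 6 − 5 = 1
Scored: 2, 1, 2, 2, 4, 3, 2, 4, 4, 2, 2, 1, 5, 1
Total = 35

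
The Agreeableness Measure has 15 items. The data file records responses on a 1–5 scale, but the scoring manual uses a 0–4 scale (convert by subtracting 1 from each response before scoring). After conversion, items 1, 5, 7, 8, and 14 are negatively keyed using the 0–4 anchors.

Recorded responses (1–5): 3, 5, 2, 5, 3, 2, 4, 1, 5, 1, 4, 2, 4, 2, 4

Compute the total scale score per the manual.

36

Convert to 0–4: 2, 4, 1, 4, 2, 1, 3, 0, 4, 0, 3, 1, 3, 1, 3
Reverse-coded (on a 0–4 scale, reversed = 4 − raw):
  item 1: 4 − 2 = 2
  item 5: 4 − 2 = 2
  item 7: 4 − 3 = 1
  item 8: 4 − 0 = 4
  item 14: 4 − 1 = 3
Scored: 2, 4, 1, 4, 2, 1, 1, 4, 4, 0, 3, 1, 3, 3, 3
Total = 36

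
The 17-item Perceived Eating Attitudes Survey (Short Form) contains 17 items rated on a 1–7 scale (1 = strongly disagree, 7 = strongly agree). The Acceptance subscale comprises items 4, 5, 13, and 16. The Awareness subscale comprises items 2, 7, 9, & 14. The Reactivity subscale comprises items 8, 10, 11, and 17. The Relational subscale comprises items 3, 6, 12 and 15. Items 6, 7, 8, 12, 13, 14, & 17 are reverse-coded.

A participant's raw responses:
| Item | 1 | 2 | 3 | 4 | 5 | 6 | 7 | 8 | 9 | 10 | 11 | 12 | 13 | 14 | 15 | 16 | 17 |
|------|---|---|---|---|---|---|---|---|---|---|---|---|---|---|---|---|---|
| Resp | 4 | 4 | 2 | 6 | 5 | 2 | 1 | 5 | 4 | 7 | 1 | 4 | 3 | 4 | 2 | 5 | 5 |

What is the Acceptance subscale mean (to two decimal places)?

5.25

Acceptance items: 4, 5, 13, 16.
Of these, item 13 is reverse-coded; reversed = (1+7) − raw = 8 − raw.
  item 4: 6
  item 5: 5
  item 13: 8 − 3 = 5
  item 16: 5
Sum = 6 + 5 + 5 + 5 = 21
Mean = 21 / 4 = 5.25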